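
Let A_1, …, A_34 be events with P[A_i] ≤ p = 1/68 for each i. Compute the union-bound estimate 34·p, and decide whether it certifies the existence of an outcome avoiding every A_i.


Union bound: P[∪_{i=1}^{34} A_i] ≤ Σ_i P[A_i] ≤ 34·p = 34·(1/68) = 1/2.
Numerically: 1/2 ≈ 0.500000.
Is 1/2 < 1? YES.
Since P[∪ A_i] ≤ 1/2 < 1, the complement has P[∩ A_i^c] ≥ 1 − 1/2 = 1/2 > 0, so some outcome avoids every A_i.

34·p = 1/2 ≈ 0.500000; existence CERTIFIED by the union bound.


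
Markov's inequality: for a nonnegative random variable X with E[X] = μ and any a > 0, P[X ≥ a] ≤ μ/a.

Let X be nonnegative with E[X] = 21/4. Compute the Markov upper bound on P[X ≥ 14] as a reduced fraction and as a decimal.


μ = E[X] = 21/4, a = 14.
Markov: P[X ≥ 14] ≤ μ/a = (21/4)/14 = 3/8.
Numerically: ≈ 0.375000.
(Since a = 14 > μ = 5.250000, the bound 3/8 is < 1 and informative.)

P[X ≥ 14] ≤ 3/8 ≈ 0.375000.


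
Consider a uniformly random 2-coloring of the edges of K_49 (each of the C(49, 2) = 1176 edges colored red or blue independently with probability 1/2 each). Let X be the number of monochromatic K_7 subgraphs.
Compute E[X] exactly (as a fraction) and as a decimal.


Let X = Σ_S X_S over the C(49, 7) = 85900584 subsets S of size 7, where X_S = 1 if the K_7 on S is monochromatic.
For a fixed S, the K_7 on S has C(7, 2) = 21 edges. P[all 21 edges red] = (1/2)^21, and likewise for blue, so P[monochromatic] = 2·(1/2)^21 = 2^{1 − 21} = 1/1048576.
By linearity: E[X] = C(49, 7) · 2^{1 − 21} = 85900584 · 1/1048576 = 10737573/131072.
Numerically: E[X] ≈ 81.9212.

E[X] = C(49,7)·2^(1−C(7,2)) = 10737573/131072 ≈ 81.9212.


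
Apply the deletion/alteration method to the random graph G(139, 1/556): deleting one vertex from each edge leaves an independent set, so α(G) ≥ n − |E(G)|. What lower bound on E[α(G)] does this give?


E[|E(G)|] = C(139, 2)·p = 9591 · (1/556) = 69/4.
E[α(G)] ≥ n − E[|E(G)|] = 139 − 69/4 = 487/4.
Numerically: ≈ 121.750000.
(This is only a lower bound; the true E[α(G)] may be larger.)

E[α(G)] ≥ 487/4 ≈ 121.750000.


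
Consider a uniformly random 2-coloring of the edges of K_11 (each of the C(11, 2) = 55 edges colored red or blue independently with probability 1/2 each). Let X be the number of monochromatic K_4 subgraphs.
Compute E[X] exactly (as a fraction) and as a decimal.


Let X = Σ_S X_S over the C(11, 4) = 330 subsets S of size 4, where X_S = 1 if the K_4 on S is monochromatic.
For a fixed S, the K_4 on S has C(4, 2) = 6 edges. P[all 6 edges red] = (1/2)^6, and likewise for blue, so P[monochromatic] = 2·(1/2)^6 = 2^{1 − 6} = 1/32.
Summing: E[X] = C(11, 4) · 2^{1 − 6} = 330 · 1/32 = 165/16.
Numerically: E[X] ≈ 10.3125.

E[X] = C(11,4)·2^(1−C(4,2)) = 165/16 ≈ 10.3125.


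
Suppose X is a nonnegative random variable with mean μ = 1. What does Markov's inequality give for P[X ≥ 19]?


μ = E[X] = 1, a = 19.
Markov: P[X ≥ 19] ≤ μ/a = (1)/19 = 1/19.
Numerically: ≈ 0.05263.
(Since a = 19 > μ = 1.00000, the bound 1/19 is < 1 and informative.)

P[X ≥ 19] ≤ 1/19 ≈ 0.05263.


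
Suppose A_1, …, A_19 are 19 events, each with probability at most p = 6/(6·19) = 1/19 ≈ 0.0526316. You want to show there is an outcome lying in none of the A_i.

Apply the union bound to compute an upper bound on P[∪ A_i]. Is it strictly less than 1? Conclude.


Union bound: P[∪_{i=1}^{19} A_i] ≤ Σ_i P[A_i] ≤ 19·p = 19·(1/19) = 1.
Numerically: 1 ≈ 1.0000000.
Is 1 < 1? NO.
Since the bound 1 is ≥ 1, the union bound is uninformative here; it does NOT by itself certify existence.

19·p = 1 ≈ 1.0000000; existence NOT certified by the union bound.


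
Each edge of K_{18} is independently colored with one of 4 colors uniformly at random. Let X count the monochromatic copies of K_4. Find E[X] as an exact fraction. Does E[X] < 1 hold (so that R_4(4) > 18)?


E[X] = C(18, 4) · 4^{1 − 6} = 3060 · 4^{−5} = 3060/1024.
As a reduced fraction: E[X] = 765/256 ≈ 2.98828.
Is E[X] < 1? NO.
Since E[X] ≥ 1, the first-moment bound is inconclusive at n = 18; it does NOT by itself certify R_4(4) > 18.

E[X] = 765/256 ≈ 2.98828; E[X] ≥ 1; first-moment method inconclusive here.


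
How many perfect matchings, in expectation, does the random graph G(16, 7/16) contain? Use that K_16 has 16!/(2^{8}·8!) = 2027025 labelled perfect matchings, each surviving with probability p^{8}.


K_16 has 16!/(2^{8}·8!) = 2027025 labelled perfect matchings.
For each such perfect matching H, let X_H = 1 if all 8 edges of H are present in G. Then P[X_H = 1] = p^{8} = (7/16)^{8} = 5764801/4294967296.
Summing the indicators: E[X] = Σ_H E[X_H] = 2027025 · p^{8} = 2027025 · 5764801/4294967296 = 11685395747025/4294967296.
Numerically: E[X] ≈ 2720.72.

E[X] = 2027025 · (7/16)^{8} = 11685395747025/4294967296 ≈ 2720.72.


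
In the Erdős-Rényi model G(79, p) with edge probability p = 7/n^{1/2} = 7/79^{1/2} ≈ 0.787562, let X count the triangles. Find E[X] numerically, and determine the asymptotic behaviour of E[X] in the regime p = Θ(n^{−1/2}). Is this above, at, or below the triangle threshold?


Number of potential triangles: C(79, 3) = 79079.
Each occurs with probability p³ ≈ (0.787562)³ ≈ 4.88487532e-01.
By linearity: E[X] = C(79, 3)·p³ ≈ 79079 · 4.88487532e-01 ≈ 38629.105517.
Since α = 1/2 < 1, p = c/n^{1/2} ≫ 1/n is above the triangle threshold p ~ 1/n. Asymptotically E[X] ~ (c³/6)·n^{3(1−α)} = (7³/6)·n^{1.5} → ∞; triangles are abundant w.h.p.

E[X] ≈ 38629.105517; in regime p = Θ(1/n^{1/2}) E[X] diverges (above the triangle threshold p ~ 1/n).


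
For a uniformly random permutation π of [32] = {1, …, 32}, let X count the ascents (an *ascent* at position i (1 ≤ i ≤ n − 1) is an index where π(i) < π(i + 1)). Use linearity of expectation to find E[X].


Write X = Σ X_I over i = 1, …, 31, with X_I the indicator of one ascent.
There are 31 indicators.
For each fixed i, the pair (π(i), π(i+1)) is a uniformly random ordered pair of distinct values from {1, …, 32}; by symmetry P[π(i) < π(i+1)] = 1/2.
By linearity: E[X] = 31 · (1/2) = (32 − 1) · (1/2) = 31/2 ≈ 15.500000.

E[X] = 31/2 = 15.500000.


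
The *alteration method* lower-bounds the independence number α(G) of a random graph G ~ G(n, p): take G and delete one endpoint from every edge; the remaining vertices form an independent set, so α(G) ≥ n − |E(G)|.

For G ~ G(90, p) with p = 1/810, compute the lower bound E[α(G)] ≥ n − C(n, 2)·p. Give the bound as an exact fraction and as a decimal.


E[|E(G)|] = C(90, 2)·p = 4005 · (1/810) = 89/18.
E[α(G)] ≥ n − E[|E(G)|] = 90 − 89/18 = 1531/18.
Numerically: ≈ 85.055556.
(This is only a lower bound; the true E[α(G)] may be larger.)

E[α(G)] ≥ 1531/18 ≈ 85.055556.


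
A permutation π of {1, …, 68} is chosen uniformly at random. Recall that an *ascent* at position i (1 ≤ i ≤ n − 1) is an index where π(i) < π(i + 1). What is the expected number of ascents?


Write X = Σ X_I over i = 1, …, 67, with X_I the indicator of one ascent.
There are 67 indicators.
For each fixed i, the pair (π(i), π(i+1)) is a uniformly random ordered pair of distinct values from {1, …, 68}; by symmetry P[π(i) < π(i+1)] = 1/2.
By linearity: E[X] = 67 · (1/2) = (68 − 1) · (1/2) = 67/2 ≈ 33.50000.

E[X] = 67/2 = 33.50000.


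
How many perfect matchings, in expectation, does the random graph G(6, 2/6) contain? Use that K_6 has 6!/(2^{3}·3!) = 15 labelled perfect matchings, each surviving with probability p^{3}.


K_6 has 6!/(2^{3}·3!) = 15 labelled perfect matchings.
For each such perfect matching H, let X_H = 1 if all 3 edges of H are present in G. Then P[X_H = 1] = p^{3} = (1/3)^{3} = 1/27.
By linearity: E[X] = Σ_H E[X_H] = 15 · p^{3} = 15 · 1/27 = 5/9.
Numerically: E[X] ≈ 0.5556.

E[X] = 15 · (1/3)^{3} = 5/9 ≈ 0.5556.


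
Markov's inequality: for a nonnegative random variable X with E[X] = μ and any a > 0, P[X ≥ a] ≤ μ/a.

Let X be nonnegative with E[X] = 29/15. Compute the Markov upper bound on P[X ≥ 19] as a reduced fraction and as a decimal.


μ = E[X] = 29/15, a = 19.
Markov: P[X ≥ 19] ≤ μ/a = (29/15)/19 = 29/285.
Numerically: ≈ 0.10175.
(Since a = 19 > μ = 1.93333, the bound 29/285 is < 1 and informative.)

P[X ≥ 19] ≤ 29/285 ≈ 0.10175.


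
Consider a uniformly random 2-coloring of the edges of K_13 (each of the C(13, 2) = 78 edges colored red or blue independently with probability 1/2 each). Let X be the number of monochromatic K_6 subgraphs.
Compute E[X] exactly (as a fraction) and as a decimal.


Let X = Σ_S X_S over the C(13, 6) = 1716 subsets S of size 6, where X_S = 1 if the K_6 on S is monochromatic.
For a fixed S, the K_6 on S has C(6, 2) = 15 edges. P[all 15 edges red] = (1/2)^15, and likewise for blue, so P[monochromatic] = 2·(1/2)^15 = 2^{1 − 15} = 1/16384.
Summing: E[X] = C(13, 6) · 2^{1 − 15} = 1716 · 1/16384 = 429/4096.
Numerically: E[X] ≈ 0.1047.

E[X] = C(13,6)·2^(1−C(6,2)) = 429/4096 ≈ 0.1047.


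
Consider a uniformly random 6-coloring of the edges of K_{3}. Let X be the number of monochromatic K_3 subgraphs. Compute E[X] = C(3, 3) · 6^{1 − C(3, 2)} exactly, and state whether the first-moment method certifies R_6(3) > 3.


E[X] = C(3, 3) · 6^{1 − 3} = 1 · 6^{−2} = 1/36.
As a reduced fraction: E[X] = 1/36 ≈ 0.02778.
Is E[X] < 1? YES.
Since E[X] < 1, there exists a 6-coloring of K_{3} with no monochromatic K_3; hence R_6(3) > 3.

E[X] = 1/36 ≈ 0.02778; E[X] < 1, so R_6(3) > 3.


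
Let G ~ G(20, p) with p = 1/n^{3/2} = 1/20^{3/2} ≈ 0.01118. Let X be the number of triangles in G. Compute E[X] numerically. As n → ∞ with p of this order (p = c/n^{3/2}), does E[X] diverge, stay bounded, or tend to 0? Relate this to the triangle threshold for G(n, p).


Number of potential triangles: C(20, 3) = 1140.
Each occurs with probability p³ ≈ (0.01118)³ ≈ 1.397542e-06.
By linearity: E[X] = C(20, 3)·p³ ≈ 1140 · 1.397542e-06 ≈ 0.0016.
Since α = 3/2 > 1, p = c/n^{3/2} = o(1/n) is below the triangle threshold p ~ 1/n. Asymptotically E[X] ~ (c³/6)·n^{3(1−α)} = (1³/6)·n^{-1.5} → 0, so by Markov's inequality G has no triangles w.h.p.

E[X] ≈ 0.0016; in regime p = Θ(1/n^{3/2}) E[X] tends to 0 (below the triangle threshold p ~ 1/n).


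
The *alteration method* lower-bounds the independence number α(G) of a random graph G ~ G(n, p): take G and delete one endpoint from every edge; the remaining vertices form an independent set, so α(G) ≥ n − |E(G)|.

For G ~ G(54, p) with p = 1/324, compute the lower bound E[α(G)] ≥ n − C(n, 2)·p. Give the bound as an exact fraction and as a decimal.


E[|E(G)|] = C(54, 2)·p = 1431 · (1/324) = 53/12.
E[α(G)] ≥ n − E[|E(G)|] = 54 − 53/12 = 595/12.
Numerically: ≈ 49.58333.
(This is only a lower bound; the true E[α(G)] may be larger.)

E[α(G)] ≥ 595/12 ≈ 49.58333.


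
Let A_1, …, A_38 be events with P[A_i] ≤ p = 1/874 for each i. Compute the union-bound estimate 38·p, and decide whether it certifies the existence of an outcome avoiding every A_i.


Union bound: P[∪_{i=1}^{38} A_i] ≤ Σ_i P[A_i] ≤ 38·p = 38·(1/874) = 1/23.
Numerically: 1/23 ≈ 0.0435.
Is 1/23 < 1? YES.
Since P[∪ A_i] ≤ 1/23 < 1, the complement has P[∩ A_i^c] ≥ 1 − 1/23 = 22/23 > 0, so some outcome avoids every A_i.

38·p = 1/23 ≈ 0.0435; existence CERTIFIED by the union bound.


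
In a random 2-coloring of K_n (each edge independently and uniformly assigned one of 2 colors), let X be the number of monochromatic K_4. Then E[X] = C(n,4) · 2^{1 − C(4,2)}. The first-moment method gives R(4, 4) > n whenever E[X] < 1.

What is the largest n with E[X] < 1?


We need C(n, 4) · 2^{1 − 6} < 1, i.e. C(n, 4) < 2^{6 − 1} = 32.
Check values of n near the boundary:
  n = 4: C(4, 4) = 1; 1 < 32? YES
  n = 5: C(5, 4) = 5; 5 < 32? YES
  n = 6: C(6, 4) = 15; 15 < 32? YES
  n = 7: C(7, 4) = 35; 35 < 32? NO
The largest n with C(n, 4) < 32 is n = 6 (where E[X] = 15/32 ≈ 0.469). Hence R(4, 4) > 6, i.e. R(4, 4) ≥ 7.

Largest n = 6; hence R(4, 4) > 6.


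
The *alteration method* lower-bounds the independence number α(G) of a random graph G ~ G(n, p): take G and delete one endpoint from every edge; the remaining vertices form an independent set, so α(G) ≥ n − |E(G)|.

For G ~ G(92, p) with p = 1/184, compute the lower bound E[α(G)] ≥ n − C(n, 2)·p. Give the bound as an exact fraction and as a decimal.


E[|E(G)|] = C(92, 2)·p = 4186 · (1/184) = 91/4.
E[α(G)] ≥ n − E[|E(G)|] = 92 − 91/4 = 277/4.
Numerically: ≈ 69.250.
(This is only a lower bound; the true E[α(G)] may be larger.)

E[α(G)] ≥ 277/4 ≈ 69.250.


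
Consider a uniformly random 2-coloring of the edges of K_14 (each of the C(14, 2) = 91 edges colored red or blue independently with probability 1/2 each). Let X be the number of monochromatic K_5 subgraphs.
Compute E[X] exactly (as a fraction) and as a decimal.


Let X = Σ_S X_S over the C(14, 5) = 2002 subsets S of size 5, where X_S = 1 if the K_5 on S is monochromatic.
For a fixed S, the K_5 on S has C(5, 2) = 10 edges. P[all 10 edges red] = (1/2)^10, and likewise for blue, so P[monochromatic] = 2·(1/2)^10 = 2^{1 − 10} = 1/512.
By linearity: E[X] = C(14, 5) · 2^{1 − 10} = 2002 · 1/512 = 1001/256.
Numerically: E[X] ≈ 3.91016.

E[X] = C(14,5)·2^(1−C(5,2)) = 1001/256 ≈ 3.91016.


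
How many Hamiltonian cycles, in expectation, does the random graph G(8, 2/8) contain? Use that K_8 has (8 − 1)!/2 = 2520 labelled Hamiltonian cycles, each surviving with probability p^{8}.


K_8 has (8 − 1)!/2 = 2520 labelled Hamiltonian cycles.
For each such Hamiltonian cycle H, let X_H = 1 if all 8 edges of H are present in G. Then P[X_H = 1] = p^{8} = (1/4)^{8} = 1/65536.
By linearity of expectation: E[X] = Σ_H E[X_H] = 2520 · p^{8} = 2520 · 1/65536 = 315/8192.
Numerically: E[X] ≈ 0.0384521.

E[X] = 2520 · (1/4)^{8} = 315/8192 ≈ 0.0384521.


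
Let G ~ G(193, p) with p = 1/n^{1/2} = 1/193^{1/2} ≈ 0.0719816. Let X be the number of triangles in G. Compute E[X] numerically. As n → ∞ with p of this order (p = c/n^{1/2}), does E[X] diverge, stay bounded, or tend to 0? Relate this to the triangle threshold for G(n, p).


Number of potential triangles: C(193, 3) = 1179616.
Each occurs with probability p³ ≈ (0.0719816)³ ≈ 3.72961529e-04.
By linearity: E[X] = C(193, 3)·p³ ≈ 1179616 · 3.72961529e-04 ≈ 439.951387.
Since α = 1/2 < 1, p = c/n^{1/2} ≫ 1/n is above the triangle threshold p ~ 1/n. Asymptotically E[X] ~ (c³/6)·n^{3(1−α)} = (1³/6)·n^{1.5} → ∞; triangles are abundant w.h.p.

E[X] ≈ 439.951387; in regime p = Θ(1/n^{1/2}) E[X] diverges (above the triangle threshold p ~ 1/n).


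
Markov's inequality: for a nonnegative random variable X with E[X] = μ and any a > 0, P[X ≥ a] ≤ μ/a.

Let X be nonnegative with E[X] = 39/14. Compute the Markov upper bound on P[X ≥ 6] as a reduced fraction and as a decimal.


μ = E[X] = 39/14, a = 6.
Markov: P[X ≥ 6] ≤ μ/a = (39/14)/6 = 13/28.
Numerically: ≈ 0.46429.
(Since a = 6 > μ = 2.78571, the bound 13/28 is < 1 and informative.)

P[X ≥ 6] ≤ 13/28 ≈ 0.46429.


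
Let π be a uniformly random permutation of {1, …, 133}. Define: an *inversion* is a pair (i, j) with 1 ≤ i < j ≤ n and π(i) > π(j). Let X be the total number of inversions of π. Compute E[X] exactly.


Write X = Σ X_I over the C(133, 2) = 8778 pairs i < j, with X_I the indicator of one inversion.
There are 8778 indicators.
For each fixed pair i < j, the values π(i) and π(j) are two distinct elements of {1, …, 133} in uniformly random order; by symmetry P[π(i) > π(j)] = 1/2.
By linearity: E[X] = 8778 · (1/2) = C(133, 2) · (1/2) = 8778/2 = 4389 ≈ 4389.00000.

E[X] = 4389 = 4389.00000.


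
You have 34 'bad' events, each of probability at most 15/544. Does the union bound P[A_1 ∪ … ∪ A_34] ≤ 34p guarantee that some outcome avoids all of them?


Union bound: P[∪_{i=1}^{34} A_i] ≤ Σ_i P[A_i] ≤ 34·p = 34·(15/544) = 15/16.
Numerically: 15/16 ≈ 0.9375000.
Is 15/16 < 1? YES.
Since P[∪ A_i] ≤ 15/16 < 1, the complement has P[∩ A_i^c] ≥ 1 − 15/16 = 1/16 > 0, so some outcome avoids every A_i.

34·p = 15/16 ≈ 0.9375000; existence CERTIFIED by the union bound.


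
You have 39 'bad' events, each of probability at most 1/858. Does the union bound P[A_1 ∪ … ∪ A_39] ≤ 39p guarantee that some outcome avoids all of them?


Union bound: P[∪_{i=1}^{39} A_i] ≤ Σ_i P[A_i] ≤ 39·p = 39·(1/858) = 1/22.
Numerically: 1/22 ≈ 0.045.
Is 1/22 < 1? YES.
Since P[∪ A_i] ≤ 1/22 < 1, the complement has P[∩ A_i^c] ≥ 1 − 1/22 = 21/22 > 0, so some outcome avoids every A_i.

39·p = 1/22 ≈ 0.045; existence CERTIFIED by the union bound.


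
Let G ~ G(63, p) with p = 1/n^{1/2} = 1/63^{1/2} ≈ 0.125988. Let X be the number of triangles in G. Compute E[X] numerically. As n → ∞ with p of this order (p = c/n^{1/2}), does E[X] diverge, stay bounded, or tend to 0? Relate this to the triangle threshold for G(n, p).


Number of potential triangles: C(63, 3) = 39711.
Each occurs with probability p³ ≈ (0.125988)³ ≈ 1.99981203e-03.
By linearity: E[X] = C(63, 3)·p³ ≈ 39711 · 1.99981203e-03 ≈ 79.414535.
Since α = 1/2 < 1, p = c/n^{1/2} ≫ 1/n is above the triangle threshold p ~ 1/n. Asymptotically E[X] ~ (c³/6)·n^{3(1−α)} = (1³/6)·n^{1.5} → ∞; triangles are abundant w.h.p.

E[X] ≈ 79.414535; in regime p = Θ(1/n^{1/2}) E[X] diverges (above the triangle threshold p ~ 1/n).


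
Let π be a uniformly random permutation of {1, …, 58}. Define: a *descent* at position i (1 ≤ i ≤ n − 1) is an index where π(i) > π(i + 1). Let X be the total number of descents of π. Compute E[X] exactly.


Write X = Σ X_I over i = 1, …, 57, with X_I the indicator of one descent.
There are 57 indicators.
For each fixed i, the pair (π(i), π(i+1)) is a uniformly random ordered pair of distinct values from {1, …, 58}; by symmetry P[π(i) > π(i+1)] = 1/2.
By linearity: E[X] = 57 · (1/2) = (58 − 1) · (1/2) = 57/2 ≈ 28.50000.

E[X] = 57/2 = 28.50000.


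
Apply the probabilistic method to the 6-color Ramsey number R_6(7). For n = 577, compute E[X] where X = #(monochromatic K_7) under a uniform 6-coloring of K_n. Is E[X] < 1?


E[X] = C(577, 7) · 6^{1 − 21} = 4073186129881440 · 6^{−20} = 4073186129881440/3656158440062976.
As a reduced fraction: E[X] = 42429022186265/38084983750656 ≈ 1.11406.
Is E[X] < 1? NO.
Since E[X] ≥ 1, the first-moment bound is inconclusive at n = 577; it does NOT by itself certify R_6(7) > 577.

E[X] = 42429022186265/38084983750656 ≈ 1.11406; E[X] ≥ 1; first-moment method inconclusive here.


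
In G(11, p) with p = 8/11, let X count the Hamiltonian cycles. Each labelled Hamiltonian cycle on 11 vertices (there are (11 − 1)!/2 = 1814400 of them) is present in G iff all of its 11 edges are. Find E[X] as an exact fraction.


K_11 has (11 − 1)!/2 = 1814400 labelled Hamiltonian cycles.
For each such Hamiltonian cycle H, let X_H = 1 if all 11 edges of H are present in G. Then P[X_H = 1] = p^{11} = (8/11)^{11} = 8589934592/285311670611.
By linearity: E[X] = Σ_H E[X_H] = 1814400 · p^{11} = 1814400 · 8589934592/285311670611 = 15585577323724800/285311670611.
Numerically: E[X] ≈ 5.463e+04.

E[X] = 1814400 · (8/11)^{11} = 15585577323724800/285311670611 ≈ 5.463e+04.


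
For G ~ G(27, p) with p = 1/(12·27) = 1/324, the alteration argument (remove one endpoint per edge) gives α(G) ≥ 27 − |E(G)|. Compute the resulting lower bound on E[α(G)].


E[|E(G)|] = C(27, 2)·p = 351 · (1/324) = 13/12.
E[α(G)] ≥ n − E[|E(G)|] = 27 − 13/12 = 311/12.
Numerically: ≈ 25.9167.
(This is only a lower bound; the true E[α(G)] may be larger.)

E[α(G)] ≥ 311/12 ≈ 25.9167.


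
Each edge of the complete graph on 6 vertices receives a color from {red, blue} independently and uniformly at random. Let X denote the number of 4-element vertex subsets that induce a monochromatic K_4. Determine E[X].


Let X = Σ_S X_S over the C(6, 4) = 15 subsets S of size 4, where X_S = 1 if the K_4 on S is monochromatic.
For a fixed S, the K_4 on S has C(4, 2) = 6 edges. P[all 6 edges red] = (1/2)^6, and likewise for blue, so P[monochromatic] = 2·(1/2)^6 = 2^{1 − 6} = 1/32.
By linearity of expectation: E[X] = C(6, 4) · 2^{1 − 6} = 15 · 1/32 = 15/32.
Numerically: E[X] ≈ 0.46875.

E[X] = C(6,4)·2^(1−C(4,2)) = 15/32 ≈ 0.46875.


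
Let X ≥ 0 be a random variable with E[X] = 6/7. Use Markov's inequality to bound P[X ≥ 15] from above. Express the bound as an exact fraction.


μ = E[X] = 6/7, a = 15.
Markov: P[X ≥ 15] ≤ μ/a = (6/7)/15 = 2/35.
Numerically: ≈ 0.057.
(Since a = 15 > μ = 0.857, the bound 2/35 is < 1 and informative.)

P[X ≥ 15] ≤ 2/35 ≈ 0.057.


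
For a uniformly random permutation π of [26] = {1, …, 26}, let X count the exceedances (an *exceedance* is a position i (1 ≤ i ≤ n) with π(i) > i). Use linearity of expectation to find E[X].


Write X = Σ_{i=1}^{26} X_i, where X_i = 1_{π(i) > i}.
For each fixed i, π(i) is uniform over {1, …, 26} (marginal of a uniform permutation), so P[π(i) > i] = (n − i)/n. Summing: Σ_{i=1}^{26} (n − i)/n = (0 + 1 + … + 25)/26 = 26(26 − 1)/(2·26) = (26 − 1)/2.
Hence E[X] = Σ_{i=1}^{26} (26 − i)/26 = 25/2 ≈ 12.5000.

E[X] = 25/2 = 12.5000.


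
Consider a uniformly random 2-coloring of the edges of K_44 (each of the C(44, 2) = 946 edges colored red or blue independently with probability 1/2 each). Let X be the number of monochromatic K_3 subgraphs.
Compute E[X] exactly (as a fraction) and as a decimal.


Let X = Σ_S X_S over the C(44, 3) = 13244 subsets S of size 3, where X_S = 1 if the K_3 on S is monochromatic.
For a fixed S, the K_3 on S has C(3, 2) = 3 edges. P[all 3 edges red] = (1/2)^3, and likewise for blue, so P[monochromatic] = 2·(1/2)^3 = 2^{1 − 3} = 1/4.
By linearity: E[X] = C(44, 3) · 2^{1 − 3} = 13244 · 1/4 = 3311.
Numerically: E[X] ≈ 3311.000000.

E[X] = C(44,3)·2^(1−C(3,2)) = 3311 ≈ 3311.000000.


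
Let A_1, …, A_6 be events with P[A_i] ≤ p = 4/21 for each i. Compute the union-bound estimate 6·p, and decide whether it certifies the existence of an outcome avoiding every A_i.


Union bound: P[∪_{i=1}^{6} A_i] ≤ Σ_i P[A_i] ≤ 6·p = 6·(4/21) = 8/7.
Numerically: 8/7 ≈ 1.14286.
Is 8/7 < 1? NO.
Since the bound 8/7 is ≥ 1, the union bound is uninformative here; it does NOT by itself certify existence.

6·p = 8/7 ≈ 1.14286; existence NOT certified by the union bound.


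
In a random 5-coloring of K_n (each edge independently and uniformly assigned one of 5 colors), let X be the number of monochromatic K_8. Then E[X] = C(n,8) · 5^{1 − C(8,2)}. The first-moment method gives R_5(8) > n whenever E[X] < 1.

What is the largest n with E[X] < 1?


We need C(n, 8) · 5^{1 − 28} < 1, i.e. C(n, 8) < 5^{28 − 1} = 7450580596923828125.
Check values of n near the boundary:
  n = 862: C(862, 8) = 7317951015318931845; 7317951015318931845 < 7450580596923828125? YES
  n = 863: C(863, 8) = 7386423071602617757; 7386423071602617757 < 7450580596923828125? YES
  n = 864: C(864, 8) = 7455455062926006708; 7455455062926006708 < 7450580596923828125? NO
  n = 865: C(865, 8) = 7525050909487743060; 7525050909487743060 < 7450580596923828125? NO
  n = 866: C(866, 8) = 7595214554331451620; 7595214554331451620 < 7450580596923828125? NO
The largest n with C(n, 8) < 7450580596923828125 is n = 863 (where E[X] = 7386423071602617757/7450580596923828125 ≈ 0.991389). Hence R_5(8) > 863, i.e. R_5(8) ≥ 864.

Largest n = 863; hence R_5(8) > 863.


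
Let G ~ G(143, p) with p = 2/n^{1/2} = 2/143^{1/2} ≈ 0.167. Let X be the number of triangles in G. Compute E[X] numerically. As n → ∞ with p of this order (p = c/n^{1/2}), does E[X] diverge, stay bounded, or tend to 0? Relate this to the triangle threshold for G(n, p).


Number of potential triangles: C(143, 3) = 477191.
Each occurs with probability p³ ≈ (0.167)³ ≈ 4.67828e-03.
By linearity: E[X] = C(143, 3)·p³ ≈ 477191 · 4.67828e-03 ≈ 2232.432.
Since α = 1/2 < 1, p = c/n^{1/2} ≫ 1/n is above the triangle threshold p ~ 1/n. Asymptotically E[X] ~ (c³/6)·n^{3(1−α)} = (2³/6)·n^{1.5} → ∞; triangles are abundant w.h.p.

E[X] ≈ 2232.432; in regime p = Θ(1/n^{1/2}) E[X] diverges (above the triangle threshold p ~ 1/n).


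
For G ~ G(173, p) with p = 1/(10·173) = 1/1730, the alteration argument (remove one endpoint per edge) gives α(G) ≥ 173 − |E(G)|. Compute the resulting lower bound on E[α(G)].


E[|E(G)|] = C(173, 2)·p = 14878 · (1/1730) = 43/5.
E[α(G)] ≥ n − E[|E(G)|] = 173 − 43/5 = 822/5.
Numerically: ≈ 164.40000.
(This is only a lower bound; the true E[α(G)] may be larger.)

E[α(G)] ≥ 822/5 ≈ 164.40000.


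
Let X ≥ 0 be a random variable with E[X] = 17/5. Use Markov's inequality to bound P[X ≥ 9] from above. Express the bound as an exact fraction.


μ = E[X] = 17/5, a = 9.
Markov: P[X ≥ 9] ≤ μ/a = (17/5)/9 = 17/45.
Numerically: ≈ 0.3778.
(Since a = 9 > μ = 3.4000, the bound 17/45 is < 1 and informative.)

P[X ≥ 9] ≤ 17/45 ≈ 0.3778.


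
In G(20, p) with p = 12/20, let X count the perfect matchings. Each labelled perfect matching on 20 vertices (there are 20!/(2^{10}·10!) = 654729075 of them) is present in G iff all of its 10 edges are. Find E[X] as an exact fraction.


K_20 has 20!/(2^{10}·10!) = 654729075 labelled perfect matchings.
For each such perfect matching H, let X_H = 1 if all 10 edges of H are present in G. Then P[X_H = 1] = p^{10} = (3/5)^{10} = 59049/9765625.
By linearity of expectation: E[X] = Σ_H E[X_H] = 654729075 · p^{10} = 654729075 · 59049/9765625 = 1546443885987/390625.
Numerically: E[X] ≈ 3.9589e+06.

E[X] = 654729075 · (3/5)^{10} = 1546443885987/390625 ≈ 3.9589e+06.


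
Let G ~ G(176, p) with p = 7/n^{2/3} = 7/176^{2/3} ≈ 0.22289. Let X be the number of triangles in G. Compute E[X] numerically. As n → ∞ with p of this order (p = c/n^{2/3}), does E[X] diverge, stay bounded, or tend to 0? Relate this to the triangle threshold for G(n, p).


Number of potential triangles: C(176, 3) = 893200.
Each occurs with probability p³ ≈ (0.22289)³ ≈ 1.1073089e-02.
By linearity: E[X] = C(176, 3)·p³ ≈ 893200 · 1.1073089e-02 ≈ 9890.48295.
Since α = 2/3 < 1, p = c/n^{2/3} ≫ 1/n is above the triangle threshold p ~ 1/n. Asymptotically E[X] ~ (c³/6)·n^{3(1−α)} = (7³/6)·n^{1} → ∞; triangles are abundant w.h.p.

E[X] ≈ 9890.48295; in regime p = Θ(1/n^{2/3}) E[X] diverges (above the triangle threshold p ~ 1/n).


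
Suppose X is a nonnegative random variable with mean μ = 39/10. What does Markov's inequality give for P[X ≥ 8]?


μ = E[X] = 39/10, a = 8.
Markov: P[X ≥ 8] ≤ μ/a = (39/10)/8 = 39/80.
Numerically: ≈ 0.487.
(Since a = 8 > μ = 3.900, the bound 39/80 is < 1 and informative.)

P[X ≥ 8] ≤ 39/80 ≈ 0.487.


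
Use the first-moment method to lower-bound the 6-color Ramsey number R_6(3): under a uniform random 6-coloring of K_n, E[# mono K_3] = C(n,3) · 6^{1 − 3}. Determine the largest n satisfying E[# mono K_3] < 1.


We need C(n, 3) · 6^{1 − 3} < 1, i.e. C(n, 3) < 6^{3 − 1} = 36.
Check values of n near the boundary:
  n = 5: C(5, 3) = 10; 10 < 36? YES
  n = 6: C(6, 3) = 20; 20 < 36? YES
  n = 7: C(7, 3) = 35; 35 < 36? YES
  n = 8: C(8, 3) = 56; 56 < 36? NO
  n = 9: C(9, 3) = 84; 84 < 36? NO
The largest n with C(n, 3) < 36 is n = 7 (where E[X] = 35/36 ≈ 0.97222). Hence R_6(3) > 7, i.e. R_6(3) ≥ 8.

Largest n = 7; hence R_6(3) > 7.


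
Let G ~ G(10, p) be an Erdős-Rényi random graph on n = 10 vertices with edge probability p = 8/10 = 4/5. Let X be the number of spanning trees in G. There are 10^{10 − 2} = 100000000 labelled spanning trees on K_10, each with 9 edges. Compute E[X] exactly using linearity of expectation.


K_10 has 10^{10 − 2} = 100000000 labelled spanning trees.
For each such spanning tree H, let X_H = 1 if all 9 edges of H are present in G. Then P[X_H = 1] = p^{9} = (4/5)^{9} = 262144/1953125.
By linearity: E[X] = Σ_H E[X_H] = 100000000 · p^{9} = 100000000 · 262144/1953125 = 67108864/5.
Numerically: E[X] ≈ 1.34e+07.

E[X] = 100000000 · (4/5)^{9} = 67108864/5 ≈ 1.34e+07.


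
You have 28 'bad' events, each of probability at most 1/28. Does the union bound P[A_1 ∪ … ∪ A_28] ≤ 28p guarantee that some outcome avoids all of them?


Union bound: P[∪_{i=1}^{28} A_i] ≤ Σ_i P[A_i] ≤ 28·p = 28·(1/28) = 1.
Numerically: 1 ≈ 1.000000.
Is 1 < 1? NO.
Since the bound 1 is ≥ 1, the union bound is uninformative here; it does NOT by itself certify existence.

28·p = 1 ≈ 1.000000; existence NOT certified by the union bound.


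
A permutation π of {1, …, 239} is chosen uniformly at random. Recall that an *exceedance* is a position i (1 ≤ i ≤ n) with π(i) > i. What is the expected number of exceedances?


Write X = Σ_{i=1}^{239} X_i, where X_i = 1_{π(i) > i}.
For each fixed i, π(i) is uniform over {1, …, 239} (marginal of a uniform permutation), so P[π(i) > i] = (n − i)/n. Summing: Σ_{i=1}^{239} (n − i)/n = (0 + 1 + … + 238)/239 = 239(239 − 1)/(2·239) = (239 − 1)/2.
Hence E[X] = Σ_{i=1}^{239} (239 − i)/239 = 119 ≈ 119.00000.

E[X] = 119 = 119.00000.


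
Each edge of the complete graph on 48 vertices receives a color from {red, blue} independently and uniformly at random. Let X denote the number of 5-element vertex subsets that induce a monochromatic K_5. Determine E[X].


Let X = Σ_S X_S over the C(48, 5) = 1712304 subsets S of size 5, where X_S = 1 if the K_5 on S is monochromatic.
For a fixed S, the K_5 on S has C(5, 2) = 10 edges. P[all 10 edges red] = (1/2)^10, and likewise for blue, so P[monochromatic] = 2·(1/2)^10 = 2^{1 − 10} = 1/512.
Summing: E[X] = C(48, 5) · 2^{1 − 10} = 1712304 · 1/512 = 107019/32.
Numerically: E[X] ≈ 3344.343750.

E[X] = C(48,5)·2^(1−C(5,2)) = 107019/32 ≈ 3344.343750.


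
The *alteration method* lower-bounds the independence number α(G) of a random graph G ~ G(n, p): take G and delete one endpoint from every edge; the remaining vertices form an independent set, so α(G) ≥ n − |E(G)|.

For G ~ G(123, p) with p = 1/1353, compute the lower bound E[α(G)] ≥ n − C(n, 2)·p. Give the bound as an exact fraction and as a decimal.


E[|E(G)|] = C(123, 2)·p = 7503 · (1/1353) = 61/11.
E[α(G)] ≥ n − E[|E(G)|] = 123 − 61/11 = 1292/11.
Numerically: ≈ 117.45455.
(This is only a lower bound; the true E[α(G)] may be larger.)

E[α(G)] ≥ 1292/11 ≈ 117.45455.


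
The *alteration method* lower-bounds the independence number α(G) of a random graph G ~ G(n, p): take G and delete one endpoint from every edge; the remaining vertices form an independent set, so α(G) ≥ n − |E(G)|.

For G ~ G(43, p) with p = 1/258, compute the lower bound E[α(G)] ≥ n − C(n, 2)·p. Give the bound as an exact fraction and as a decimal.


E[|E(G)|] = C(43, 2)·p = 903 · (1/258) = 7/2.
E[α(G)] ≥ n − E[|E(G)|] = 43 − 7/2 = 79/2.
Numerically: ≈ 39.500.
(This is only a lower bound; the true E[α(G)] may be larger.)

E[α(G)] ≥ 79/2 ≈ 39.500.


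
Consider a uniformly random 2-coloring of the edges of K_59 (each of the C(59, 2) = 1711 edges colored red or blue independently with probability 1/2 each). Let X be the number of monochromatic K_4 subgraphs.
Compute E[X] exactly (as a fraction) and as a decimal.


Let X = Σ_S X_S over the C(59, 4) = 455126 subsets S of size 4, where X_S = 1 if the K_4 on S is monochromatic.
For a fixed S, the K_4 on S has C(4, 2) = 6 edges. P[all 6 edges red] = (1/2)^6, and likewise for blue, so P[monochromatic] = 2·(1/2)^6 = 2^{1 − 6} = 1/32.
Summing: E[X] = C(59, 4) · 2^{1 − 6} = 455126 · 1/32 = 227563/16.
Numerically: E[X] ≈ 14222.687500.

E[X] = C(59,4)·2^(1−C(4,2)) = 227563/16 ≈ 14222.687500.


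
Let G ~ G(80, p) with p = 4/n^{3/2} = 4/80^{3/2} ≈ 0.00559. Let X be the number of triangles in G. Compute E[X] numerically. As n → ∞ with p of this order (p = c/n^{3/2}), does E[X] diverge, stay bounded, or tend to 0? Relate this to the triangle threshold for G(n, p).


Number of potential triangles: C(80, 3) = 82160.
Each occurs with probability p³ ≈ (0.00559)³ ≈ 1.74693e-07.
By linearity: E[X] = C(80, 3)·p³ ≈ 82160 · 1.74693e-07 ≈ 0.014.
Since α = 3/2 > 1, p = c/n^{3/2} = o(1/n) is below the triangle threshold p ~ 1/n. Asymptotically E[X] ~ (c³/6)·n^{3(1−α)} = (4³/6)·n^{-1.5} → 0, so by Markov's inequality G has no triangles w.h.p.

E[X] ≈ 0.014; in regime p = Θ(1/n^{3/2}) E[X] tends to 0 (below the triangle threshold p ~ 1/n).


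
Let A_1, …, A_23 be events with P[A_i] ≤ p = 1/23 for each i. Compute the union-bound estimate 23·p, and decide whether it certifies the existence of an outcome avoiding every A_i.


Union bound: P[∪_{i=1}^{23} A_i] ≤ Σ_i P[A_i] ≤ 23·p = 23·(1/23) = 1.
Numerically: 1 ≈ 1.00000.
Is 1 < 1? NO.
Since the bound 1 is ≥ 1, the union bound is uninformative here; it does NOT by itself certify existence.

23·p = 1 ≈ 1.00000; existence NOT certified by the union bound.


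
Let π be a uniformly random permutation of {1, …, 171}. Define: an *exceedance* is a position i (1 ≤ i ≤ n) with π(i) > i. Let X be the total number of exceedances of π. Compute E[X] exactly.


Write X = Σ_{i=1}^{171} X_i, where X_i = 1_{π(i) > i}.
For each fixed i, π(i) is uniform over {1, …, 171} (marginal of a uniform permutation), so P[π(i) > i] = (n − i)/n. Summing: Σ_{i=1}^{171} (n − i)/n = (0 + 1 + … + 170)/171 = 171(171 − 1)/(2·171) = (171 − 1)/2.
Hence E[X] = Σ_{i=1}^{171} (171 − i)/171 = 85 ≈ 85.000.

E[X] = 85 = 85.000.


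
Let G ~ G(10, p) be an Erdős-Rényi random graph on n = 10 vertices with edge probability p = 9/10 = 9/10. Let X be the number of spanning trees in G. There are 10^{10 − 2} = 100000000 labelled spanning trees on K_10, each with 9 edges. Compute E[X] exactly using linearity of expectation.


K_10 has 10^{10 − 2} = 100000000 labelled spanning trees.
For each such spanning tree H, let X_H = 1 if all 9 edges of H are present in G. Then P[X_H = 1] = p^{9} = (9/10)^{9} = 387420489/1000000000.
Summing the indicators: E[X] = Σ_H E[X_H] = 100000000 · p^{9} = 100000000 · 387420489/1000000000 = 387420489/10.
Numerically: E[X] ≈ 3.87e+07.

E[X] = 100000000 · (9/10)^{9} = 387420489/10 ≈ 3.87e+07.


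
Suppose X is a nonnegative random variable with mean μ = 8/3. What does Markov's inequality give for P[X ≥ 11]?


μ = E[X] = 8/3, a = 11.
Markov: P[X ≥ 11] ≤ μ/a = (8/3)/11 = 8/33.
Numerically: ≈ 0.242424.
(Since a = 11 > μ = 2.666667, the bound 8/33 is < 1 and informative.)

P[X ≥ 11] ≤ 8/33 ≈ 0.242424.


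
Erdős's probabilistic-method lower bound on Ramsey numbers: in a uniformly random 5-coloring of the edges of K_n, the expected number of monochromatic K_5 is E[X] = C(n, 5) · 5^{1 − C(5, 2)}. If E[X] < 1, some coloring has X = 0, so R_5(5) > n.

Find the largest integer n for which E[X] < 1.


We need C(n, 5) · 5^{1 − 10} < 1, i.e. C(n, 5) < 5^{10 − 1} = 1953125.
Check values of n near the boundary:
  n = 46: C(46, 5) = 1370754; 1370754 < 1953125? YES
  n = 47: C(47, 5) = 1533939; 1533939 < 1953125? YES
  n = 48: C(48, 5) = 1712304; 1712304 < 1953125? YES
  n = 49: C(49, 5) = 1906884; 1906884 < 1953125? YES
  n = 50: C(50, 5) = 2118760; 2118760 < 1953125? NO
  n = 51: C(51, 5) = 2349060; 2349060 < 1953125? NO
  n = 52: C(52, 5) = 2598960; 2598960 < 1953125? NO
The largest n with C(n, 5) < 1953125 is n = 49 (where E[X] = 1906884/1953125 ≈ 0.9763246). Hence R_5(5) > 49, i.e. R_5(5) ≥ 50.

Largest n = 49; hence R_5(5) > 49.


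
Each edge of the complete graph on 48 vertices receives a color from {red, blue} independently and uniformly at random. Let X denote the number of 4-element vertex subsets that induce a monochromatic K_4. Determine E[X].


Let X = Σ_S X_S over the C(48, 4) = 194580 subsets S of size 4, where X_S = 1 if the K_4 on S is monochromatic.
For a fixed S, the K_4 on S has C(4, 2) = 6 edges. P[all 6 edges red] = (1/2)^6, and likewise for blue, so P[monochromatic] = 2·(1/2)^6 = 2^{1 − 6} = 1/32.
By linearity of expectation: E[X] = C(48, 4) · 2^{1 − 6} = 194580 · 1/32 = 48645/8.
Numerically: E[X] ≈ 6080.6250.

E[X] = C(48,4)·2^(1−C(4,2)) = 48645/8 ≈ 6080.6250.


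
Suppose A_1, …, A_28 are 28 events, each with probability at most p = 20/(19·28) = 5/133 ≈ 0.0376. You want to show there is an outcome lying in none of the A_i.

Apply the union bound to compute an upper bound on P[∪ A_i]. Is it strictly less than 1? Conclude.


Union bound: P[∪_{i=1}^{28} A_i] ≤ Σ_i P[A_i] ≤ 28·p = 28·(5/133) = 20/19.
Numerically: 20/19 ≈ 1.0526.
Is 20/19 < 1? NO.
Since the bound 20/19 is ≥ 1, the union bound is uninformative here; it does NOT by itself certify existence.

28·p = 20/19 ≈ 1.0526; existence NOT certified by the union bound.


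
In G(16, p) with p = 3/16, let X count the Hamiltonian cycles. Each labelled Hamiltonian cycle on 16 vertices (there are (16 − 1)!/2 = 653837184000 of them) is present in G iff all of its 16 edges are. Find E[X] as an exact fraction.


K_16 has (16 − 1)!/2 = 653837184000 labelled Hamiltonian cycles.
For each such Hamiltonian cycle H, let X_H = 1 if all 16 edges of H are present in G. Then P[X_H = 1] = p^{16} = (3/16)^{16} = 43046721/18446744073709551616.
By linearity: E[X] = Σ_H E[X_H] = 653837184000 · p^{16} = 653837184000 · 43046721/18446744073709551616 = 27485885585032875/18014398509481984.
Numerically: E[X] ≈ 1.52577.

E[X] = 653837184000 · (3/16)^{16} = 27485885585032875/18014398509481984 ≈ 1.52577.


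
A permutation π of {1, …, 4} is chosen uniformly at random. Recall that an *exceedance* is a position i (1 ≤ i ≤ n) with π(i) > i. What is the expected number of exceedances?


Write X = Σ_{i=1}^{4} X_i, where X_i = 1_{π(i) > i}.
For each fixed i, π(i) is uniform over {1, …, 4} (marginal of a uniform permutation), so P[π(i) > i] = (n − i)/n. Summing: Σ_{i=1}^{4} (n − i)/n = (0 + 1 + … + 3)/4 = 4(4 − 1)/(2·4) = (4 − 1)/2.
Hence E[X] = Σ_{i=1}^{4} (4 − i)/4 = 3/2 ≈ 1.5000.

E[X] = 3/2 = 1.5000.


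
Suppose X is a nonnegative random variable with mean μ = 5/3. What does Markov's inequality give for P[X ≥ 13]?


μ = E[X] = 5/3, a = 13.
Markov: P[X ≥ 13] ≤ μ/a = (5/3)/13 = 5/39.
Numerically: ≈ 0.1282.
(Since a = 13 > μ = 1.6667, the bound 5/39 is < 1 and informative.)

P[X ≥ 13] ≤ 5/39 ≈ 0.1282.


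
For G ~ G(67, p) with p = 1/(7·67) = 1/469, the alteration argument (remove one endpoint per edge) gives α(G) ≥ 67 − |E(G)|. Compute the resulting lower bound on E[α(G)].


E[|E(G)|] = C(67, 2)·p = 2211 · (1/469) = 33/7.
E[α(G)] ≥ n − E[|E(G)|] = 67 − 33/7 = 436/7.
Numerically: ≈ 62.285714.
(This is only a lower bound; the true E[α(G)] may be larger.)

E[α(G)] ≥ 436/7 ≈ 62.285714.


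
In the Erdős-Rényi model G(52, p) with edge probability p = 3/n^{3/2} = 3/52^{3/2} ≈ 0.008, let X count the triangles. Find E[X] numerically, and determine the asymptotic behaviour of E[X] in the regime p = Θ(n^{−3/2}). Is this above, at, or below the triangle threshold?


Number of potential triangles: C(52, 3) = 22100.
Each occurs with probability p³ ≈ (0.008)³ ≈ 5.120929e-07.
By linearity: E[X] = C(52, 3)·p³ ≈ 22100 · 5.120929e-07 ≈ 0.0113.
Since α = 3/2 > 1, p = c/n^{3/2} = o(1/n) is below the triangle threshold p ~ 1/n. Asymptotically E[X] ~ (c³/6)·n^{3(1−α)} = (3³/6)·n^{-1.5} → 0, so by Markov's inequality G has no triangles w.h.p.

E[X] ≈ 0.0113; in regime p = Θ(1/n^{3/2}) E[X] tends to 0 (below the triangle threshold p ~ 1/n).


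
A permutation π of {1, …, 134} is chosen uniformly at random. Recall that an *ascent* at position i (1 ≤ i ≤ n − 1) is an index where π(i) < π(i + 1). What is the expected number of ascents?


Write X = Σ X_I over i = 1, …, 133, with X_I the indicator of one ascent.
There are 133 indicators.
For each fixed i, the pair (π(i), π(i+1)) is a uniformly random ordered pair of distinct values from {1, …, 134}; by symmetry P[π(i) < π(i+1)] = 1/2.
By linearity: E[X] = 133 · (1/2) = (134 − 1) · (1/2) = 133/2 ≈ 66.500000.

E[X] = 133/2 = 66.500000.
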